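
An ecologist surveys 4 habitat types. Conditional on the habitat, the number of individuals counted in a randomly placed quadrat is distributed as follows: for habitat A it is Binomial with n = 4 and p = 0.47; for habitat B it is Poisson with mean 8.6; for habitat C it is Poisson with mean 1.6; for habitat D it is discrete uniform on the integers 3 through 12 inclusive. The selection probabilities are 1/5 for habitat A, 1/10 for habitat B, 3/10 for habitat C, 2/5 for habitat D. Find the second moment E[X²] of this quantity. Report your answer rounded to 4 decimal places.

For each component E[X²] = Var + (mean)², giving A: 4.5308; B: 82.56; C: 4.16; D: 64.5.
Overall E[X²] = 0.2·4.5308 + 0.1·82.56 + 0.3·4.16 + 0.4·64.5 = 36.2102.

36.2102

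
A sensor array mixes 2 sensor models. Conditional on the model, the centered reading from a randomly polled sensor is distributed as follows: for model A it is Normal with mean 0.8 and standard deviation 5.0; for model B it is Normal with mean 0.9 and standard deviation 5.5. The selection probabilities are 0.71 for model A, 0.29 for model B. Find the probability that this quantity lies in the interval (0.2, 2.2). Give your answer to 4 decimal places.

Conditional on each model, P(0.2 < X < 2.2): A: 0.15802; B: 0.144062.
By total probability, P(0.2 < X < 2.2) = 0.71·0.15802 + 0.29·0.144062 = 0.153972.

0.1540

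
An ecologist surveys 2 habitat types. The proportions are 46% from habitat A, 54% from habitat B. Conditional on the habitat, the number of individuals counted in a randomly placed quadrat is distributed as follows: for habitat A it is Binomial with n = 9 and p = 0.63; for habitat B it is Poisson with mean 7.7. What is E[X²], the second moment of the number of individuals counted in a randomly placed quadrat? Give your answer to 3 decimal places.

For each component E[X²] = Var + (mean)², giving A: 34.2468; B: 66.99.
Overall E[X²] = 0.46·34.2468 + 0.54·66.99 = 51.9281.

51.928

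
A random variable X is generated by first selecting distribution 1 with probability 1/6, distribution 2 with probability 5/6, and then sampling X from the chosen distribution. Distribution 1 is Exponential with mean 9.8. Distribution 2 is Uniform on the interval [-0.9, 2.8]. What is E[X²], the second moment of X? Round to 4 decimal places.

33.7161

For each component E[X²] = Var + (mean)², giving 1: 192.08; 2: 2.04333.
Overall E[X²] = 0.166667·192.08 + 0.833333·2.04333 = 33.7161.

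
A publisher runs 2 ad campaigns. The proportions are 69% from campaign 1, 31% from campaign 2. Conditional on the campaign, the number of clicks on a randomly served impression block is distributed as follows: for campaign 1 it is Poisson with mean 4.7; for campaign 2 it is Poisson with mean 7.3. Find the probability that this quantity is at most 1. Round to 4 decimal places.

Conditional on each campaign, P(X ≤ 1): 1: 0.0518431; 2: 0.00560697.
By total probability, P(X ≤ 1) = 0.69·0.0518431 + 0.31·0.00560697 = 0.0375099.

0.0375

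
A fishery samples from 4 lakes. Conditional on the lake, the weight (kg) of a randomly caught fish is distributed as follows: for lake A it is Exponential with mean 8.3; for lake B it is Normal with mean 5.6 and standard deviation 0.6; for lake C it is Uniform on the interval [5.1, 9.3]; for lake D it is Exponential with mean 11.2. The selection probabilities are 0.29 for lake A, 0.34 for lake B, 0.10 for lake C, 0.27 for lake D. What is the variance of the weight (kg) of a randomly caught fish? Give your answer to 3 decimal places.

Per component, A: μ=8.3, E[X²]=137.78; B: μ=5.6, E[X²]=31.72; C: μ=7.2, E[X²]=53.31; D: μ=11.2, E[X²]=250.88.
E[X] = 0.29·8.3 + 0.34·5.6 + 0.1·7.2 + 0.27·11.2 = 8.055.
E[X²] = 0.29·137.78 + 0.34·31.72 + 0.1·53.31 + 0.27·250.88 = 123.81.
Var(X) = E[X²] − (E[X])² = 123.81 − 64.883 = 58.9266.

58.927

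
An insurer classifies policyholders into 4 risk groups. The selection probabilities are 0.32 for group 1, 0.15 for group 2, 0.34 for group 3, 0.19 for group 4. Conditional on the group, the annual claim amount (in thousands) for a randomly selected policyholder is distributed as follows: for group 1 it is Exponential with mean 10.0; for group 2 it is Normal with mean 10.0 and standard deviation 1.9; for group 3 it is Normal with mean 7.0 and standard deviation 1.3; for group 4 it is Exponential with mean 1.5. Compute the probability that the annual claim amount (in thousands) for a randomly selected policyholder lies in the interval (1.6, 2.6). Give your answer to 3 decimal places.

0.058

Conditional on each group, P(1.6 < X < 2.6): 1: 0.0810922; 2: 4.42416e-05; 3: 0.000340044; 4: 0.167459.
By total probability, P(1.6 < X < 2.6) = 0.32·0.0810922 + 0.15·4.42416e-05 + 0.34·0.000340044 + 0.19·0.167459 = 0.057889.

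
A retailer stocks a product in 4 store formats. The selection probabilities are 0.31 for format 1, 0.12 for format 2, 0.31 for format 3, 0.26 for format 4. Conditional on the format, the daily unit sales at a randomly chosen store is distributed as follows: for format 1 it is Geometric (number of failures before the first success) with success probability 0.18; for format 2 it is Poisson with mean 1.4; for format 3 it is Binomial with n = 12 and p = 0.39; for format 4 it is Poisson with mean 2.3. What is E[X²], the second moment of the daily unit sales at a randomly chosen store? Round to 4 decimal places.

For each component E[X²] = Var + (mean)², giving 1: 46.0617; 2: 3.36; 3: 24.7572; 4: 7.59.
Overall E[X²] = 0.31·46.0617 + 0.12·3.36 + 0.31·24.7572 + 0.26·7.59 = 24.3305.

24.3305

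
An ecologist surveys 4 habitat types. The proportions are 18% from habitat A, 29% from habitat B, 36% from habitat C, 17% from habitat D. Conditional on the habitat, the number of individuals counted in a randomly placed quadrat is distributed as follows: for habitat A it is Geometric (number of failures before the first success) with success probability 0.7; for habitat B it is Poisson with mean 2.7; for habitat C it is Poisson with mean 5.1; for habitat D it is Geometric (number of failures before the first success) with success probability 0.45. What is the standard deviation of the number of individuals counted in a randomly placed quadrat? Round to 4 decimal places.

2.5540

Per component, A: μ=0.428571, E[X²]=0.795918; B: μ=2.7, E[X²]=9.99; C: μ=5.1, E[X²]=31.11; D: μ=1.22222, E[X²]=4.20988.
E[X] = 0.18·0.428571 + 0.29·2.7 + 0.36·5.1 + 0.17·1.22222 = 2.90392.
E[X²] = 0.18·0.795918 + 0.29·9.99 + 0.36·31.11 + 0.17·4.20988 = 14.9556.
Var(X) = E[X²] − (E[X])² = 14.9556 − 8.43276 = 6.52289.
SD(X) = √6.52289 = 2.55399.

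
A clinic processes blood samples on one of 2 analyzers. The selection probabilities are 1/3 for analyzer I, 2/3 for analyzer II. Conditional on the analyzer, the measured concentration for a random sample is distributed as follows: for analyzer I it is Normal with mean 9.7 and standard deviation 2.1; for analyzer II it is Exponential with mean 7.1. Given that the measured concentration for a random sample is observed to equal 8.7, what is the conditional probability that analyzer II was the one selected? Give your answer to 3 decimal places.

Likelihoods f(8.7 | ·): I: 0.16961; II: 0.0413598.
Posterior ∝ prior × likelihood. Numerator for II: 0.666667·0.0413598 = 0.0275732.
Normalizing constant: 0.333333·0.16961 + 0.666667·0.0413598 = 0.0841098.
P(II | observation) = 0.0275732 / 0.0841098 = 0.327824.

0.328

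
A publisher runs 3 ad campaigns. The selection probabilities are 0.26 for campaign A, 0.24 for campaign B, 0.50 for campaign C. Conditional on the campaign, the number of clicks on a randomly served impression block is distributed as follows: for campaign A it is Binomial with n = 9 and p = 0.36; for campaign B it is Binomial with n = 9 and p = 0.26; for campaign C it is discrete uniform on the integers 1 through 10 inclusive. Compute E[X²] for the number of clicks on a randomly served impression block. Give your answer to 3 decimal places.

For each component E[X²] = Var + (mean)², giving A: 12.5712; B: 7.2072; C: 38.5.
Overall E[X²] = 0.26·12.5712 + 0.24·7.2072 + 0.5·38.5 = 24.2482.

24.248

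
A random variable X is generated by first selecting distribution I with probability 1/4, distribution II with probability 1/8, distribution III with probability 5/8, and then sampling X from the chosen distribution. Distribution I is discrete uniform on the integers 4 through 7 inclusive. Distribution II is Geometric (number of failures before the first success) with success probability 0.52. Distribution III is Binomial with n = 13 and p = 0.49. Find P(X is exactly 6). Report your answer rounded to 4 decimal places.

Conditional on each component, P(X = 6): I: 0.25; II: 0.00635991; III: 0.21315.
By total probability, P(X = 6) = 0.25·0.25 + 0.125·0.00635991 + 0.625·0.21315 = 0.196514.

0.1965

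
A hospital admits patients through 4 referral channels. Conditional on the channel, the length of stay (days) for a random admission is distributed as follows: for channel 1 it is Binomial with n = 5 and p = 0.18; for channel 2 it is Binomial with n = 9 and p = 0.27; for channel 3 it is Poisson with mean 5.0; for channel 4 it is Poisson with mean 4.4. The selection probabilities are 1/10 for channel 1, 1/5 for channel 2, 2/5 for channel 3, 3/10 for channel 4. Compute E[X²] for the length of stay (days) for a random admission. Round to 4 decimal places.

For each component E[X²] = Var + (mean)², giving 1: 1.548; 2: 7.6788; 3: 30; 4: 23.76.
Overall E[X²] = 0.1·1.548 + 0.2·7.6788 + 0.4·30 + 0.3·23.76 = 20.8186.

20.8186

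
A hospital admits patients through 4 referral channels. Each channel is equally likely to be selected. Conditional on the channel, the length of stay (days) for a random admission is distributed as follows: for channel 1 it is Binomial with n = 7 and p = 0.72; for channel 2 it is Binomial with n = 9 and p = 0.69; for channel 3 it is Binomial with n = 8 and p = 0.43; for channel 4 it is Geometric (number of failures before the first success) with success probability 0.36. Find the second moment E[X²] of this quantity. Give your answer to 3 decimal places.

22.299

For each component E[X²] = Var + (mean)², giving 1: 26.8128; 2: 40.4892; 3: 13.7944; 4: 8.09877.
Overall E[X²] = 0.25·26.8128 + 0.25·40.4892 + 0.25·13.7944 + 0.25·8.09877 = 22.2988.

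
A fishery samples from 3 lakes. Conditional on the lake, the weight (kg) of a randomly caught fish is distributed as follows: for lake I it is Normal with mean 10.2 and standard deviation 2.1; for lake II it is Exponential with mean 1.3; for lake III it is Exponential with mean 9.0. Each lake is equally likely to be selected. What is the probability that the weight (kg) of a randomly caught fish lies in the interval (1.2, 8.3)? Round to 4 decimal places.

Conditional on each lake, P(1.2 < X < 8.3): I: 0.182787; II: 0.395607; III: 0.477539.
By total probability, P(1.2 < X < 8.3) = 0.333333·0.182787 + 0.333333·0.395607 + 0.333333·0.477539 = 0.351978.

0.3520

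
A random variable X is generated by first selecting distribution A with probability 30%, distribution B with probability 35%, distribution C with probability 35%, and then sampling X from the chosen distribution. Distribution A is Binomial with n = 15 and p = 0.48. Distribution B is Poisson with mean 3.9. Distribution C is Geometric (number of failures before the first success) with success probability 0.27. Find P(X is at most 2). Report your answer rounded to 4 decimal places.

0.3042

Conditional on each component, P(X ≤ 2): A: 0.00573312; B: 0.253125; C: 0.610983.
By total probability, P(X ≤ 2) = 0.3·0.00573312 + 0.35·0.253125 + 0.35·0.610983 = 0.304158.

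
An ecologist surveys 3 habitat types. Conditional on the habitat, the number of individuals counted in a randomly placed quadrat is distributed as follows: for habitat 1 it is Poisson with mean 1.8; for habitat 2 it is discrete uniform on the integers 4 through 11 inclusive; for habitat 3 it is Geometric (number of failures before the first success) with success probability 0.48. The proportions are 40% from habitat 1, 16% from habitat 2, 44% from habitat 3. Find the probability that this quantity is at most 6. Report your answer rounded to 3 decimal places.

Conditional on each habitat, P(X ≤ 6): 1: 0.997431; 2: 0.375; 3: 0.989719.
By total probability, P(X ≤ 6) = 0.4·0.997431 + 0.16·0.375 + 0.44·0.989719 = 0.894449.

0.894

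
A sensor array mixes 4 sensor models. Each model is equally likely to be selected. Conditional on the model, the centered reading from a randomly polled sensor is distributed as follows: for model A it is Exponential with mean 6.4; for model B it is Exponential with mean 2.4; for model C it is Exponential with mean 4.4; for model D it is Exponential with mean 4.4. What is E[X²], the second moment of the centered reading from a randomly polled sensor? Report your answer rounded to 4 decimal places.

For each component E[X²] = Var + (mean)², giving A: 81.92; B: 11.52; C: 38.72; D: 38.72.
Overall E[X²] = 0.25·81.92 + 0.25·11.52 + 0.25·38.72 + 0.25·38.72 = 42.72.

42.7200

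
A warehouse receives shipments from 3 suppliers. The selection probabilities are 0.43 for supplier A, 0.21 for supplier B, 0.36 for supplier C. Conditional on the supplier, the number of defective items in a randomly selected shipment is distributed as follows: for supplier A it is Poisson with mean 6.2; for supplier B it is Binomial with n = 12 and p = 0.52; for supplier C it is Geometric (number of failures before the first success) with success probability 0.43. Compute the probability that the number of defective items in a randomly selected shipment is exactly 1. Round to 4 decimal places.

Conditional on each supplier, P(X = 1): A: 0.0125825; B: 0.00194464; C: 0.2451.
By total probability, P(X = 1) = 0.43·0.0125825 + 0.21·0.00194464 + 0.36·0.2451 = 0.0940548.

0.0941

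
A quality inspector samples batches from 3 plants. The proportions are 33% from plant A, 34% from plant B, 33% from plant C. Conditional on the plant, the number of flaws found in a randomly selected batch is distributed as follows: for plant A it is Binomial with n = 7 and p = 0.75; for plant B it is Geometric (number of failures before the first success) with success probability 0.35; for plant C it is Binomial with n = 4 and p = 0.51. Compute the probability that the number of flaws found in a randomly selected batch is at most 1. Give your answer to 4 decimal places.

0.2950

Conditional on each plant, P(X ≤ 1): A: 0.00134277; B: 0.5775; C: 0.297652.
By total probability, P(X ≤ 1) = 0.33·0.00134277 + 0.34·0.5775 + 0.33·0.297652 = 0.295018.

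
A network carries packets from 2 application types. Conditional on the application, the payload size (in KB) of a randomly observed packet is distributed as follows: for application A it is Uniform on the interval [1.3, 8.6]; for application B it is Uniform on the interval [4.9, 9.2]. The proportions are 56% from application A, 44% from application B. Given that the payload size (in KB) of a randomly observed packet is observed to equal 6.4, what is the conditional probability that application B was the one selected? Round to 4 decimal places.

0.5715

Likelihoods f(6.4 | ·): A: 0.136986; B: 0.232558.
Posterior ∝ prior × likelihood. Numerator for B: 0.44·0.232558 = 0.102326.
Normalizing constant: 0.56·0.136986 + 0.44·0.232558 = 0.179038.
P(B | observation) = 0.102326 / 0.179038 = 0.57153.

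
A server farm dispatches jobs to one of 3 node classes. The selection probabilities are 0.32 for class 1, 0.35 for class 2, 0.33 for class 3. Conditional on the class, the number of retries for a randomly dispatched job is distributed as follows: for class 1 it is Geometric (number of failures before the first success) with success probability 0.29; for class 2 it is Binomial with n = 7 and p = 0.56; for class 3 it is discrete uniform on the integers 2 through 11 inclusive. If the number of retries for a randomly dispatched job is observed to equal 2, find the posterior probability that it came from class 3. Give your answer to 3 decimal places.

Likelihoods P(X=2 | ·): 1: 0.146189; 2: 0.108607; 3: 0.1.
Posterior ∝ prior × likelihood. Numerator for 3: 0.33·0.1 = 0.033.
Normalizing constant: 0.32·0.146189 + 0.35·0.108607 + 0.33·0.1 = 0.117793.
P(3 | observation) = 0.033 / 0.117793 = 0.280152.

0.280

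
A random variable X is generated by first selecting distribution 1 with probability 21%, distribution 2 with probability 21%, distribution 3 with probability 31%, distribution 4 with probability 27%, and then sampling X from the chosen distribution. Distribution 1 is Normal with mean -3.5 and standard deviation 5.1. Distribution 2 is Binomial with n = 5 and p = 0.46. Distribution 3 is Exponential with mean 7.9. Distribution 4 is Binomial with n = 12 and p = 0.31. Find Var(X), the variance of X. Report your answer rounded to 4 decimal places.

Per component, 1: μ=-3.5, E[X²]=38.26; 2: μ=2.3, E[X²]=6.532; 3: μ=7.9, E[X²]=124.82; 4: μ=3.72, E[X²]=16.4052.
E[X] = 0.21·-3.5 + 0.21·2.3 + 0.31·7.9 + 0.27·3.72 = 3.2014.
E[X²] = 0.21·38.26 + 0.21·6.532 + 0.31·124.82 + 0.27·16.4052 = 52.5299.
Var(X) = E[X²] − (E[X])² = 52.5299 − 10.249 = 42.281.

42.2810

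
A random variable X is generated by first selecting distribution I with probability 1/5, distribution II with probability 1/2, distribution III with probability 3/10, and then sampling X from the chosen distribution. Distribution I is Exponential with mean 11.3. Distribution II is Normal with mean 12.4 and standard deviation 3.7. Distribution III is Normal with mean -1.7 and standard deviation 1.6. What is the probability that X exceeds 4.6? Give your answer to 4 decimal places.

0.6244

Conditional on each component, P(X > 4.6): I: 0.665591; II: 0.982489; III: 4.11675e-05.
By total probability, P(X > 4.6) = 0.2·0.665591 + 0.5·0.982489 + 0.3·4.11675e-05 = 0.624375.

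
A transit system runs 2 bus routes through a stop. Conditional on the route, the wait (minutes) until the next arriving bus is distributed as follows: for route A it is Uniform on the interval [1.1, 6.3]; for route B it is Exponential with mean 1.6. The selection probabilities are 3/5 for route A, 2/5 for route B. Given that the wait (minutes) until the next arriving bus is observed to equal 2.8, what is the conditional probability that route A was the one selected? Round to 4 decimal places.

Likelihoods f(2.8 | ·): A: 0.192308; B: 0.108609.
Posterior ∝ prior × likelihood. Numerator for A: 0.6·0.192308 = 0.115385.
Normalizing constant: 0.6·0.192308 + 0.4·0.108609 = 0.158828.
P(A | observation) = 0.115385 / 0.158828 = 0.726475.

0.7265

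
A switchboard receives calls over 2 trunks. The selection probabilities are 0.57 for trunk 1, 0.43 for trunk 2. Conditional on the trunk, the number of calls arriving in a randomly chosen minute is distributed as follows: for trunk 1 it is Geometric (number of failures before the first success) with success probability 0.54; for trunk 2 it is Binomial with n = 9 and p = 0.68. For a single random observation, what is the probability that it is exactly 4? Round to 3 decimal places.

0.053

Conditional on each trunk, P(X = 4): 1: 0.0241783; 2: 0.0903974.
By total probability, P(X = 4) = 0.57·0.0241783 + 0.43·0.0903974 = 0.0526525.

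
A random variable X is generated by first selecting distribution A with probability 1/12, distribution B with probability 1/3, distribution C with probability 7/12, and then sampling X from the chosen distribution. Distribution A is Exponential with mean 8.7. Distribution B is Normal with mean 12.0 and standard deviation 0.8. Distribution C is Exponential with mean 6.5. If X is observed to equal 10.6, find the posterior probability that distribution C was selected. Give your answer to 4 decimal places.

0.3118

Likelihoods f(10.6 | ·): A: 0.0339892; B: 0.107847; C: 0.0301198.
Posterior ∝ prior × likelihood. Numerator for C: 0.583333·0.0301198 = 0.0175699.
Normalizing constant: 0.0833333·0.0339892 + 0.333333·0.107847 + 0.583333·0.0301198 = 0.0563512.
P(C | observation) = 0.0175699 / 0.0563512 = 0.311793.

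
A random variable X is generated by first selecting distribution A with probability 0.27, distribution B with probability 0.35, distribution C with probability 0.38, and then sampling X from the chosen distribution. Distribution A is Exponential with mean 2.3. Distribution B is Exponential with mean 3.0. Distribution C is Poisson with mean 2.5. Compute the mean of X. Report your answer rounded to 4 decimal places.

2.6210

Component means — A: 2.3; B: 3; C: 2.5.
E[X] = 0.27·2.3 + 0.35·3 + 0.38·2.5 = 2.621.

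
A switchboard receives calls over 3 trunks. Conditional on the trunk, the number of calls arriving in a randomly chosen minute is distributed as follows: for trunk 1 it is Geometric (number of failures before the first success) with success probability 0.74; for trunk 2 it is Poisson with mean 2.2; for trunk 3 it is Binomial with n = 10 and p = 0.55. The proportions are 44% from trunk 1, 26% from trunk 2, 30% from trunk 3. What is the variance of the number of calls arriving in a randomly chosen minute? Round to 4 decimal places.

Per component, 1: μ=0.351351, E[X²]=0.598247; 2: μ=2.2, E[X²]=7.04; 3: μ=5.5, E[X²]=32.725.
E[X] = 0.44·0.351351 + 0.26·2.2 + 0.3·5.5 = 2.37659.
E[X²] = 0.44·0.598247 + 0.26·7.04 + 0.3·32.725 = 11.9111.
Var(X) = E[X²] − (E[X])² = 11.9111 − 5.6482 = 6.26293.

6.2629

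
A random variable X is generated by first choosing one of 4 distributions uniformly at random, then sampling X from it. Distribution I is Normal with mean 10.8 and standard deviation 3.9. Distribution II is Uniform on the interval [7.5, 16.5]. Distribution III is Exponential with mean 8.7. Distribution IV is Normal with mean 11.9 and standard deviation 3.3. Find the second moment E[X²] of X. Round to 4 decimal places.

For each component E[X²] = Var + (mean)², giving I: 131.85; II: 150.75; III: 151.38; IV: 152.5.
Overall E[X²] = 0.25·131.85 + 0.25·150.75 + 0.25·151.38 + 0.25·152.5 = 146.62.

146.6200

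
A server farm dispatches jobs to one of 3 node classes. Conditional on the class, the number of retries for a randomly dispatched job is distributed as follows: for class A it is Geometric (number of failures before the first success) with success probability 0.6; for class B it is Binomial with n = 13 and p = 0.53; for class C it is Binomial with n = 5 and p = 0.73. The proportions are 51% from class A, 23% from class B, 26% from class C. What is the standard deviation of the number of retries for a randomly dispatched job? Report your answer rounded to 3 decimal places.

2.814

Per component, A: μ=0.666667, E[X²]=1.55556; B: μ=6.89, E[X²]=50.7104; C: μ=3.65, E[X²]=14.308.
E[X] = 0.51·0.666667 + 0.23·6.89 + 0.26·3.65 = 2.8737.
E[X²] = 0.51·1.55556 + 0.23·50.7104 + 0.26·14.308 = 16.1768.
Var(X) = E[X²] − (E[X])² = 16.1768 − 8.25815 = 7.91865.
SD(X) = √7.91865 = 2.81401.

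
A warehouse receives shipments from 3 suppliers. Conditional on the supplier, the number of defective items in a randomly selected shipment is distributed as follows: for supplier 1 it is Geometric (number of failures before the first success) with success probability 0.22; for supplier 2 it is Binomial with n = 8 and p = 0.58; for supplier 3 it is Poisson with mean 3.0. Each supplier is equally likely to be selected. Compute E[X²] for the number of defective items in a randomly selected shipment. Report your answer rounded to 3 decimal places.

21.388

For each component E[X²] = Var + (mean)², giving 1: 28.686; 2: 23.4784; 3: 12.
Overall E[X²] = 0.333333·28.686 + 0.333333·23.4784 + 0.333333·12 = 21.3881.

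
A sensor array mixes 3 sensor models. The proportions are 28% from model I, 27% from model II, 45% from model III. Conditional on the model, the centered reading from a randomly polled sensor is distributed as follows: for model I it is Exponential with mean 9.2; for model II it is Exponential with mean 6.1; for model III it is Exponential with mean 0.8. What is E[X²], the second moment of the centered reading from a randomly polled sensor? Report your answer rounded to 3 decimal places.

For each component E[X²] = Var + (mean)², giving I: 169.28; II: 74.42; III: 1.28.
Overall E[X²] = 0.28·169.28 + 0.27·74.42 + 0.45·1.28 = 68.0678.

68.068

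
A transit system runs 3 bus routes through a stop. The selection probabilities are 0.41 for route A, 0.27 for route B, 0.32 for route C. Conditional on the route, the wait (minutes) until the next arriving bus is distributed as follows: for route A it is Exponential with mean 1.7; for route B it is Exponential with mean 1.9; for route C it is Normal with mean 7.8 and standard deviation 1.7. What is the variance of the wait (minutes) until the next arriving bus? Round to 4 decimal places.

Per component, A: μ=1.7, E[X²]=5.78; B: μ=1.9, E[X²]=7.22; C: μ=7.8, E[X²]=63.73.
E[X] = 0.41·1.7 + 0.27·1.9 + 0.32·7.8 = 3.706.
E[X²] = 0.41·5.78 + 0.27·7.22 + 0.32·63.73 = 24.7128.
Var(X) = E[X²] − (E[X])² = 24.7128 − 13.7344 = 10.9784.

10.9784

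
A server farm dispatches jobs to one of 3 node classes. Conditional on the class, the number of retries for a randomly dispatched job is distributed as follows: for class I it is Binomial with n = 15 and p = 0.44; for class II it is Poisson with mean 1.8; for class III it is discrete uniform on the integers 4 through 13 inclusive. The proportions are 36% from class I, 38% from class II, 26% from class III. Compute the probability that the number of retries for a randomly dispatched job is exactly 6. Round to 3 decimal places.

0.100

Conditional on each class, P(X = 6): I: 0.196704; II: 0.00780859; III: 0.1.
By total probability, P(X = 6) = 0.36·0.196704 + 0.38·0.00780859 + 0.26·0.1 = 0.0997806.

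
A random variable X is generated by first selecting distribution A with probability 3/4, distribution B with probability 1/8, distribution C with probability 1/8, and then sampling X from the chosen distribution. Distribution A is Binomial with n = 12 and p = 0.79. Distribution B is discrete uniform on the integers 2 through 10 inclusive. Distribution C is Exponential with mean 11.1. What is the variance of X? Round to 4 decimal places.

Per component, A: μ=9.48, E[X²]=91.8612; B: μ=6, E[X²]=42.6667; C: μ=11.1, E[X²]=246.42.
E[X] = 0.75·9.48 + 0.125·6 + 0.125·11.1 = 9.2475.
E[X²] = 0.75·91.8612 + 0.125·42.6667 + 0.125·246.42 = 105.032.
Var(X) = E[X²] − (E[X])² = 105.032 − 85.5163 = 19.5155.

19.5155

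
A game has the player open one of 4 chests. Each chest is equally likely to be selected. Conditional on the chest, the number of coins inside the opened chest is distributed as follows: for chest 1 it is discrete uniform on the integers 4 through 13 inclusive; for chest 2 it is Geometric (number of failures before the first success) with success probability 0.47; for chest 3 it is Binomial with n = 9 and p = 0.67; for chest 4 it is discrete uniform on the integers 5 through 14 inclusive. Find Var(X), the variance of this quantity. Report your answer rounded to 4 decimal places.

15.6987

Per component, 1: μ=8.5, E[X²]=80.5; 2: μ=1.12766, E[X²]=3.67089; 3: μ=6.03, E[X²]=38.3508; 4: μ=9.5, E[X²]=98.5.
E[X] = 0.25·8.5 + 0.25·1.12766 + 0.25·6.03 + 0.25·9.5 = 6.28941.
E[X²] = 0.25·80.5 + 0.25·3.67089 + 0.25·38.3508 + 0.25·98.5 = 55.2554.
Var(X) = E[X²] − (E[X])² = 55.2554 − 39.5567 = 15.6987.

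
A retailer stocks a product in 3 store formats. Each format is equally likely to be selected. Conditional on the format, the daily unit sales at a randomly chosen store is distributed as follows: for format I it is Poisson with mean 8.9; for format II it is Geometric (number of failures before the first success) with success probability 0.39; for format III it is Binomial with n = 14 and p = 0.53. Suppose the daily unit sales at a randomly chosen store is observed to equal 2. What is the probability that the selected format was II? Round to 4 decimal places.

Likelihoods P(X=2 | ·): I: 0.00540168; II: 0.145119; III: 0.00297008.
Posterior ∝ prior × likelihood. Numerator for II: 0.333333·0.145119 = 0.048373.
Normalizing constant: 0.333333·0.00540168 + 0.333333·0.145119 + 0.333333·0.00297008 = 0.0511636.
P(II | observation) = 0.048373 / 0.0511636 = 0.945458.

0.9455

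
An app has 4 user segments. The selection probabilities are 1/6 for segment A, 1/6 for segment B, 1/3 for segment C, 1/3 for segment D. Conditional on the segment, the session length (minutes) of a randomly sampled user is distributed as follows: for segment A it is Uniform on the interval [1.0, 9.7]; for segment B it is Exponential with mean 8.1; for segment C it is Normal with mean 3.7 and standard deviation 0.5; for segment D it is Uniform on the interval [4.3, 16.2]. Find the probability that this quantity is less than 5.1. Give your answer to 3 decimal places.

Conditional on each segment, P(X < 5.1): A: 0.471264; B: 0.467211; C: 0.997445; D: 0.0672269.
By total probability, P(X < 5.1) = 0.166667·0.471264 + 0.166667·0.467211 + 0.333333·0.997445 + 0.333333·0.0672269 = 0.511303.

0.511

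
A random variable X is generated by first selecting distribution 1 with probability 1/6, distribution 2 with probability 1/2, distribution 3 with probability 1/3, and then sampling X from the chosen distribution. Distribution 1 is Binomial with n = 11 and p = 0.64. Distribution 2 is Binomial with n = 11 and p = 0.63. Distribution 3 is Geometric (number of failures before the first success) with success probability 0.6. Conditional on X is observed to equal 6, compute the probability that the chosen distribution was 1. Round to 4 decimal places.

Likelihoods P(X=6 | ·): 1: 0.19197; 2: 0.200306; 3: 0.0024576.
Posterior ∝ prior × likelihood. Numerator for 1: 0.166667·0.19197 = 0.0319951.
Normalizing constant: 0.166667·0.19197 + 0.5·0.200306 + 0.333333·0.0024576 = 0.132967.
P(1 | observation) = 0.0319951 / 0.132967 = 0.240624.

0.2406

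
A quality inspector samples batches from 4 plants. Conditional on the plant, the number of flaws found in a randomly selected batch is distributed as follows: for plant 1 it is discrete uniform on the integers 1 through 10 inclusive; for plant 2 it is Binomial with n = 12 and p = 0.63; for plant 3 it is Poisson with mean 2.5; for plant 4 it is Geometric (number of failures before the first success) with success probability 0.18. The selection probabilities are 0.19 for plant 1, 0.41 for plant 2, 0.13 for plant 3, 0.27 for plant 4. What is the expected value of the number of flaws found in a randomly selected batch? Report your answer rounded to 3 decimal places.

Component means — 1: 5.5; 2: 7.56; 3: 2.5; 4: 4.55556.
E[X] = 0.19·5.5 + 0.41·7.56 + 0.13·2.5 + 0.27·4.55556 = 5.6996.

5.700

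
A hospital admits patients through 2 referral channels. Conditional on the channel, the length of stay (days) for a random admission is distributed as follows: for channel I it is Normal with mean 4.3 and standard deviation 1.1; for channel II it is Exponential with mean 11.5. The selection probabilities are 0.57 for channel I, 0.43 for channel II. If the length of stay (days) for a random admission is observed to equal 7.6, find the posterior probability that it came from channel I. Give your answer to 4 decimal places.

0.1063

Likelihoods f(7.6 | ·): I: 0.00402895; II: 0.0449045.
Posterior ∝ prior × likelihood. Numerator for I: 0.57·0.00402895 = 0.0022965.
Normalizing constant: 0.57·0.00402895 + 0.43·0.0449045 = 0.0216055.
P(I | observation) = 0.0022965 / 0.0216055 = 0.106293.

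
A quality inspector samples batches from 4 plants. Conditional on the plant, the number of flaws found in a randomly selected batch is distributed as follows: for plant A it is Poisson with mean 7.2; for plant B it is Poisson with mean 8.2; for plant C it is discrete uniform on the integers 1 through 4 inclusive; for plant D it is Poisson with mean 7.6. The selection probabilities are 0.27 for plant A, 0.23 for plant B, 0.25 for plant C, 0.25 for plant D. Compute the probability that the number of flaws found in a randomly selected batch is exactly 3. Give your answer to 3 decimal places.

Conditional on each plant, P(X = 3): A: 0.0464436; B: 0.0252392; C: 0.25; D: 0.0366144.
By total probability, P(X = 3) = 0.27·0.0464436 + 0.23·0.0252392 + 0.25·0.25 + 0.25·0.0366144 = 0.0899984.

0.090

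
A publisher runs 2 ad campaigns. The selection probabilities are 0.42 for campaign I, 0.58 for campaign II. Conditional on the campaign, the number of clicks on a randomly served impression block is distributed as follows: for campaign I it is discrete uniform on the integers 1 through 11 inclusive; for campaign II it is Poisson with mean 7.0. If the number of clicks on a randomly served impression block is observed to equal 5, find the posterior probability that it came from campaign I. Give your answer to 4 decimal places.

0.3401

Likelihoods P(X=5 | ·): I: 0.0909091; II: 0.127717.
Posterior ∝ prior × likelihood. Numerator for I: 0.42·0.0909091 = 0.0381818.
Normalizing constant: 0.42·0.0909091 + 0.58·0.127717 = 0.112257.
P(I | observation) = 0.0381818 / 0.112257 = 0.340127.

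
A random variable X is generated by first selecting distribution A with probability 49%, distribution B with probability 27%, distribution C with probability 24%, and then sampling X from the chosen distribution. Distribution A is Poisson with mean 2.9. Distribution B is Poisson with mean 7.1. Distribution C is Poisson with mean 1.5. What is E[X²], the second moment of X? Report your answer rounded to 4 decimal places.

21.9696

For each component E[X²] = Var + (mean)², giving A: 11.31; B: 57.51; C: 3.75.
Overall E[X²] = 0.49·11.31 + 0.27·57.51 + 0.24·3.75 = 21.9696.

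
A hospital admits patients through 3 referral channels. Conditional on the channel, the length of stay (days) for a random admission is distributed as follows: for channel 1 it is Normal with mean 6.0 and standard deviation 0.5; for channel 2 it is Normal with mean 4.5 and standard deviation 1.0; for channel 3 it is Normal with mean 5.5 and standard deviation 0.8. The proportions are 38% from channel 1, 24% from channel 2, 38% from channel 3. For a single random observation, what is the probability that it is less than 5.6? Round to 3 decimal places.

0.497

Conditional on each channel, P(X < 5.6): 1: 0.211855; 2: 0.864334; 3: 0.549738.
By total probability, P(X < 5.6) = 0.38·0.211855 + 0.24·0.864334 + 0.38·0.549738 = 0.496846.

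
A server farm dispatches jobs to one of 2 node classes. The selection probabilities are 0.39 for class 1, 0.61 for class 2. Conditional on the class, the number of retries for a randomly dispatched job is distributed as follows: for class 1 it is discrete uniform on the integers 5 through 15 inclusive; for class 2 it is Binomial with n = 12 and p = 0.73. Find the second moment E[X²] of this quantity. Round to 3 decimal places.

For each component E[X²] = Var + (mean)², giving 1: 110; 2: 79.1028.
Overall E[X²] = 0.39·110 + 0.61·79.1028 = 91.1527.

91.153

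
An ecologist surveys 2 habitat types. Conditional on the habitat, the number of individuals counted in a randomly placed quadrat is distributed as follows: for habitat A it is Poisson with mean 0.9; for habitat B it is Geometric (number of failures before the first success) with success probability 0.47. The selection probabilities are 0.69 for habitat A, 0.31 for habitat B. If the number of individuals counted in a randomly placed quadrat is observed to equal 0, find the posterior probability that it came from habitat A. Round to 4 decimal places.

Likelihoods P(X=0 | ·): A: 0.40657; B: 0.47.
Posterior ∝ prior × likelihood. Numerator for A: 0.69·0.40657 = 0.280533.
Normalizing constant: 0.69·0.40657 + 0.31·0.47 = 0.426233.
P(A | observation) = 0.280533 / 0.426233 = 0.658168.

0.6582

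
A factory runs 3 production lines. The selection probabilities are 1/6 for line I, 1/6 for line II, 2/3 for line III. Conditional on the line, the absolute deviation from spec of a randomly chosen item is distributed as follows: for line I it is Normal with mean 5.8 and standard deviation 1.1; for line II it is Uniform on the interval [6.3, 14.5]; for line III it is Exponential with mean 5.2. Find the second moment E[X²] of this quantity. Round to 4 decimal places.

For each component E[X²] = Var + (mean)², giving I: 34.85; II: 113.763; III: 54.08.
Overall E[X²] = 0.166667·34.85 + 0.166667·113.763 + 0.666667·54.08 = 60.8222.

60.8222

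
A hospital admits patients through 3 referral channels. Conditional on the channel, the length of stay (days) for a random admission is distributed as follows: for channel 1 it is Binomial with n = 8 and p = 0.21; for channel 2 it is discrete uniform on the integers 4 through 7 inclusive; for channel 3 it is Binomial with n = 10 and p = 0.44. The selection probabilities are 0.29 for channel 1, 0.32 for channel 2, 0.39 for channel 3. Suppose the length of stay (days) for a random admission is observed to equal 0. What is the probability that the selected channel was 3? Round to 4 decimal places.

Likelihoods P(X=0 | ·): 1: 0.151711; 2: 0; 3: 0.00303305.
Posterior ∝ prior × likelihood. Numerator for 3: 0.39·0.00303305 = 0.00118289.
Normalizing constant: 0.29·0.151711 + 0.32·0 + 0.39·0.00303305 = 0.045179.
P(3 | observation) = 0.00118289 / 0.045179 = 0.0261823.

0.0262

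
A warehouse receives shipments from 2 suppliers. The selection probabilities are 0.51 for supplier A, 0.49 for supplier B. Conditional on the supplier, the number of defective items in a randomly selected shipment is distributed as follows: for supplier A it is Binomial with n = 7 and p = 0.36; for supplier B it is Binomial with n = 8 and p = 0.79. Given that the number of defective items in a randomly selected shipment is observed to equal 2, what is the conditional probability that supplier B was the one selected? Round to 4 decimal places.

Likelihoods P(X=2 | ·): A: 0.29223; B: 0.00149875.
Posterior ∝ prior × likelihood. Numerator for B: 0.49·0.00149875 = 0.000734385.
Normalizing constant: 0.51·0.29223 + 0.49·0.00149875 = 0.149771.
P(B | observation) = 0.000734385 / 0.149771 = 0.00490337.

0.0049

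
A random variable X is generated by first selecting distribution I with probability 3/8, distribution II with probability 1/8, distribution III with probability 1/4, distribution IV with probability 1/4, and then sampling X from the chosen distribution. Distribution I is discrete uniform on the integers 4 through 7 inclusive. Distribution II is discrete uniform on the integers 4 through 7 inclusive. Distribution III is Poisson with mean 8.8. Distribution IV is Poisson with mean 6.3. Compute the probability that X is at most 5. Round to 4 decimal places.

Conditional on each component, P(X ≤ 5): I: 0.5; II: 0.5; III: 0.128387; IV: 0.398772.
By total probability, P(X ≤ 5) = 0.375·0.5 + 0.125·0.5 + 0.25·0.128387 + 0.25·0.398772 = 0.38179.

0.3818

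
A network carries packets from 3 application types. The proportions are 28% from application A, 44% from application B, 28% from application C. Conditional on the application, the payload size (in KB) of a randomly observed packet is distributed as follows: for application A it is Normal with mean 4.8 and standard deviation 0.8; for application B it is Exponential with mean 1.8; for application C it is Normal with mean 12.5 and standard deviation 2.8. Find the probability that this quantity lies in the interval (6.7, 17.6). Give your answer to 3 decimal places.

Conditional on each application, P(6.7 < X < 17.6): A: 0.00877448; B: 0.0241235; C: 0.94657.
By total probability, P(6.7 < X < 17.6) = 0.28·0.00877448 + 0.44·0.0241235 + 0.28·0.94657 = 0.278111.

0.278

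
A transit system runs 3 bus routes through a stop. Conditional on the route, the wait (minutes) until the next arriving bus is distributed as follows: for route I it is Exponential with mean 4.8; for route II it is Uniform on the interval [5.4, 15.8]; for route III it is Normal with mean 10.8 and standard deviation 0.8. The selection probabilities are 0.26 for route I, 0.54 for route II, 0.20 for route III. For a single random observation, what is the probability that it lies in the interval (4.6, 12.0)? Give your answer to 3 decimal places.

Conditional on each route, P(4.6 < X < 12.0): I: 0.301447; II: 0.634615; III: 0.933193.
By total probability, P(4.6 < X < 12.0) = 0.26·0.301447 + 0.54·0.634615 + 0.2·0.933193 = 0.607707.

0.608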